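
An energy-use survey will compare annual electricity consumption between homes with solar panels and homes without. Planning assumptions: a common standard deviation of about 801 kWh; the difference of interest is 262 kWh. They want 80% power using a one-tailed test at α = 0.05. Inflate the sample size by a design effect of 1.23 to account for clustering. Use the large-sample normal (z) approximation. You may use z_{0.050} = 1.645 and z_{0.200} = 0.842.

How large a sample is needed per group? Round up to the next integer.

n = 143 per group

n = (z_α + z_β)² · (σ₁² + σ₂²) / δ²
  = (1.645 + 0.842)² · (2·801² = 1283202) / 262²
  = 6.1852 · 1283202 / 68644
  = 115.62
Design effect: 1.23 × 115.62 = 142.22.
Round up → n = 143 per group.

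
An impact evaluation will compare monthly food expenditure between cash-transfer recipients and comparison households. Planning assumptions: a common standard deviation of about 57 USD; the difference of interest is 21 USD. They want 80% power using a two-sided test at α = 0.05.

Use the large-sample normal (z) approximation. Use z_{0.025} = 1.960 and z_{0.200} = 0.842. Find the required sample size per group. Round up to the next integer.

n = 116 per group

n = (z_{α/2} + z_β)² · (σ₁² + σ₂²) / δ²
  = (1.960 + 0.842)² · (2·57² = 6498) / 21²
  = 7.8512 · 6498 / 441
  = 115.69
Round up → n = 116 per group.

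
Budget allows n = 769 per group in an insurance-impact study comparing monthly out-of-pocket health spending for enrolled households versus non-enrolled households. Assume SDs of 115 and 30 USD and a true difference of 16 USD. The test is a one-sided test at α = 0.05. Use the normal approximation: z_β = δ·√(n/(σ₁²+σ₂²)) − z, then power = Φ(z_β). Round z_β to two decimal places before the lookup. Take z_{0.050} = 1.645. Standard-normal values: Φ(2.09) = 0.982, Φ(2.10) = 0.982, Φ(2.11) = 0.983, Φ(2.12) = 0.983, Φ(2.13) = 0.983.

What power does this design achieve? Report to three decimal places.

Power ≈ 0.982

z_β = δ·√(n/(σ₁²+σ₂²)) − z_α
    = 16 · √(769/14125) − 1.645
    = 16 · 0.23333 − 1.645
    = 3.7333 − 1.645 = 2.0883 → 2.09
Power = Φ(2.09) = 0.982.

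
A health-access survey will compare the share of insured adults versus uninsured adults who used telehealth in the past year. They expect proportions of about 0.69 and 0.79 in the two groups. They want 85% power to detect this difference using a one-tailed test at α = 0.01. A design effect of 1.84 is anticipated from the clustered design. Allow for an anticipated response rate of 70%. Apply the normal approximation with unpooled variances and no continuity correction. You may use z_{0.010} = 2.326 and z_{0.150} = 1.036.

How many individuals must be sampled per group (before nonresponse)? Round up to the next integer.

n = (z_α + z_β)² · [p₁(1−p₁) + p₂(1−p₂)] / (p₁ − p₂)²
  = (2.326 + 1.036)² · (0.69·0.31 + 0.79·0.21) / (-0.10)²
  = (3.362)² · (0.2139 + 0.1659) / 0.0100
  = 11.3030 · 0.3798 / 0.0100
  = 429.29
Design effect: 1.84 × 429.29 = 789.89.
Adjust for 70% response: 789.89 / 0.70 = 1128.42.
Round up → n = 1129 per group.

n = 1129 per group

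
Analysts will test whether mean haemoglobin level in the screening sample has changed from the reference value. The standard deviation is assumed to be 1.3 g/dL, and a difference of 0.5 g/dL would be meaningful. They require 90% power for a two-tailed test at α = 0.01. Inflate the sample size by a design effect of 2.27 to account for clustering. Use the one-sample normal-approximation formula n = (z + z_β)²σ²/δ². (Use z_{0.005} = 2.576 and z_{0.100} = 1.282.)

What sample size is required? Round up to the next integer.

n = 229

n = (z_{α/2} + z_β)² · σ² / δ²
  = (2.576 + 1.282)² · 1.3² / 0.5²
  = 14.8842 · 1.69 / 0.25
  = 100.62
Design effect: 2.27 × 100.62 = 228.40.
Round up → n = 229.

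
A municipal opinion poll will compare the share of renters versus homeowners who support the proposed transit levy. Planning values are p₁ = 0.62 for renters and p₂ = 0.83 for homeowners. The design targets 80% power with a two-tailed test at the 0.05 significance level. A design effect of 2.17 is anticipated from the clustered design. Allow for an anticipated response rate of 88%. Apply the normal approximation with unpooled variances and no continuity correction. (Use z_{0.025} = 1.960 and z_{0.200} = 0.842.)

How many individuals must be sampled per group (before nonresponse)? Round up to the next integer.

n = (z_{α/2} + z_β)² · [p₁(1−p₁) + p₂(1−p₂)] / (p₁ − p₂)²
  = (1.960 + 0.842)² · (0.62·0.38 + 0.83·0.17) / (-0.21)²
  = (2.802)² · (0.2356 + 0.1411) / 0.0441
  = 7.8512 · 0.3767 / 0.0441
  = 67.06
Design effect: 2.17 × 67.06 = 145.53.
Adjust for 88% response: 145.53 / 0.88 = 165.38.
Round up → n = 166 per group.

n = 166 per group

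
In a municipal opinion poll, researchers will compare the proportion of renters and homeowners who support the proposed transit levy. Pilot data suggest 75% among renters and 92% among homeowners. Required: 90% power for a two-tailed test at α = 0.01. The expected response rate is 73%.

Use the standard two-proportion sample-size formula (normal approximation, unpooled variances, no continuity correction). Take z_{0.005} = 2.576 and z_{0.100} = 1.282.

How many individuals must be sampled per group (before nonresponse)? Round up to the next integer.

n = 185 per group

n = (z_{α/2} + z_β)² · [p₁(1−p₁) + p₂(1−p₂)] / (p₁ − p₂)²
  = (2.576 + 1.282)² · (0.75·0.25 + 0.92·0.08) / (-0.17)²
  = (3.858)² · (0.1875 + 0.0736) / 0.0289
  = 14.8842 · 0.2611 / 0.0289
  = 134.47
Adjust for 73% response: 134.47 / 0.73 = 184.21.
Round up → n = 185 per group.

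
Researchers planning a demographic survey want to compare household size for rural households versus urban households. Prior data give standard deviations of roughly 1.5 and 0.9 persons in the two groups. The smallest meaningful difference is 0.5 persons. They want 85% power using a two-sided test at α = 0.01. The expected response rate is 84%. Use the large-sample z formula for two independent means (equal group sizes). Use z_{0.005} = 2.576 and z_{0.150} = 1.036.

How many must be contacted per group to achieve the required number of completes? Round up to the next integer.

n = 191 per group

n = (z_{α/2} + z_β)² · (σ₁² + σ₂²) / δ²
  = (2.576 + 1.036)² · (1.5² + 0.9² = 3.06) / 0.5²
  = 13.0465 · 3.06 / 0.25
  = 159.69
Adjust for 84% response: 159.69 / 0.84 = 190.11.
Round up → n = 191 per group.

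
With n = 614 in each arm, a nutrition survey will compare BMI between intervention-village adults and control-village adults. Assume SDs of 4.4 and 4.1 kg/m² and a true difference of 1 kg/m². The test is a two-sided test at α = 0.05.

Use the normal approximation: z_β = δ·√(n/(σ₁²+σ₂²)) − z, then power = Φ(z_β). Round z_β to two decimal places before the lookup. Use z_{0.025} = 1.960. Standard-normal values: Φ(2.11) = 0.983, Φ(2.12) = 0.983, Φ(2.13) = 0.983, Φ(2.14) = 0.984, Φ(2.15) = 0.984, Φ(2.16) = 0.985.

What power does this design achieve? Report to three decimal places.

z_β = δ·√(n/(σ₁²+σ₂²)) − z_{α/2}
    = 1 · √(614/36.17) − 1.960
    = 1 · 4.12012 − 1.960
    = 4.1201 − 1.960 = 2.1601 → 2.16
Power = Φ(2.16) = 0.985.

Power ≈ 0.985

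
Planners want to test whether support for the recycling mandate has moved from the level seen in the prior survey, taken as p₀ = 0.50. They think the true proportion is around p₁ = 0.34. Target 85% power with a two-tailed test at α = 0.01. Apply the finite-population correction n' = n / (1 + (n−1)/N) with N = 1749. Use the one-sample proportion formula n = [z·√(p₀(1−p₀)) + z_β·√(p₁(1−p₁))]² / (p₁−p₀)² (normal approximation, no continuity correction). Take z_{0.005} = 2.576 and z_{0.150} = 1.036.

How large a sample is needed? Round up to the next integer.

n = 116

n = [z_{α/2}·√(p₀q₀) + z_β·√(p₁q₁)]² / (p₁ − p₀)²
  = [2.576·√(0.50·0.50) + 1.036·√(0.34·0.66)]² / (-0.16)²
  = [2.576·0.5000 + 1.036·0.4737]² / 0.0256
  = [1.7788]² / 0.0256
  = 123.59
Finite-population correction (N = 1749): 123.59 / (1 + (123.59 − 1)/1749) = 115.50.
Round up → n = 116.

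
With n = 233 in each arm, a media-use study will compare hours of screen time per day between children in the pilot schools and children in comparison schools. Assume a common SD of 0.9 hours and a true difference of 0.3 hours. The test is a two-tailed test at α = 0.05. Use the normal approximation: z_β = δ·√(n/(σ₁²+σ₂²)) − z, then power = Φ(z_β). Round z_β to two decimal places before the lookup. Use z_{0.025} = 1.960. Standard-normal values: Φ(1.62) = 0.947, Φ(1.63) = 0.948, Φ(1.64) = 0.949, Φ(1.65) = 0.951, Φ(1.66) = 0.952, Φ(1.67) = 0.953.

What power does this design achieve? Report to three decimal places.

z_β = δ·√(n/(σ₁²+σ₂²)) − z_{α/2}
    = 0.3 · √(233/1.62) − 1.960
    = 0.3 · 11.99280 − 1.960
    = 3.5978 − 1.960 = 1.6378 → 1.64
Power = Φ(1.64) = 0.949.

Power ≈ 0.949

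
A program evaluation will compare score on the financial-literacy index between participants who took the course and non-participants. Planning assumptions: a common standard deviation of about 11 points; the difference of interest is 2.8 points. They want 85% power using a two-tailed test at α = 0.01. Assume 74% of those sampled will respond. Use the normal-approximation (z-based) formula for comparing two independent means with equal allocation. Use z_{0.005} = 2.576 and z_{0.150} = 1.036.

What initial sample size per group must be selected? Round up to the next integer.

n = (z_{α/2} + z_β)² · (σ₁² + σ₂²) / δ²
  = (2.576 + 1.036)² · (2·11² = 242) / 2.8²
  = 13.0465 · 242 / 7.84
  = 402.71
Adjust for 74% response: 402.71 / 0.74 = 544.21.
Round up → n = 545 per group.

n = 545 per group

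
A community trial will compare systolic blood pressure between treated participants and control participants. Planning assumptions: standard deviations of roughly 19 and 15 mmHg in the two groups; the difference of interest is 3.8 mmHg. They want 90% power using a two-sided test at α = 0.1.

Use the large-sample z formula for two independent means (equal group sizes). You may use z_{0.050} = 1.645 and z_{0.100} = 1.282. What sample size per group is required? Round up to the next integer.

n = 348 per group

n = (z_{α/2} + z_β)² · (σ₁² + σ₂²) / δ²
  = (1.645 + 1.282)² · (19² + 15² = 586) / 3.8²
  = 8.5673 · 586 / 14.44
  = 347.68
Round up → n = 348 per group.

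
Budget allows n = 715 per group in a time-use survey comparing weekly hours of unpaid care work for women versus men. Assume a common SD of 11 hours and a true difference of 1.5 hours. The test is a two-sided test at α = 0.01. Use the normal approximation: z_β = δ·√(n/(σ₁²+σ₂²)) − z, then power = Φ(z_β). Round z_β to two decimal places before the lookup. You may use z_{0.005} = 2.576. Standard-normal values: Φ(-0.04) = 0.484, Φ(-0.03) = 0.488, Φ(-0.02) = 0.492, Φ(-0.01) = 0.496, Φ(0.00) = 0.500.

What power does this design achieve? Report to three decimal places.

Power ≈ 0.500

z_β = δ·√(n/(σ₁²+σ₂²)) − z_{α/2}
    = 1.5 · √(715/242) − 2.576
    = 1.5 · 1.71888 − 2.576
    = 2.5783 − 2.576 = 0.0023 → 0.00
Power = Φ(0.00) = 0.500.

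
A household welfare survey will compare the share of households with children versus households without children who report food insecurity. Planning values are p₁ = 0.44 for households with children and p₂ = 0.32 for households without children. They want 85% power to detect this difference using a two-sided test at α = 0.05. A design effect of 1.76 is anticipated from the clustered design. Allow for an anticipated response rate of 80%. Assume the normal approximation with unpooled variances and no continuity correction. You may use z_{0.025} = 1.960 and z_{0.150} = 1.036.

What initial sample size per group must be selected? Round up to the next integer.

n = (z_{α/2} + z_β)² · [p₁(1−p₁) + p₂(1−p₂)] / (p₁ − p₂)²
  = (1.960 + 1.036)² · (0.44·0.56 + 0.32·0.68) / (0.12)²
  = (2.996)² · (0.2464 + 0.2176) / 0.0144
  = 8.9760 · 0.4640 / 0.0144
  = 289.23
Design effect: 1.76 × 289.23 = 509.04.
Adjust for 80% response: 509.04 / 0.80 = 636.30.
Round up → n = 637 per group.

n = 637 per group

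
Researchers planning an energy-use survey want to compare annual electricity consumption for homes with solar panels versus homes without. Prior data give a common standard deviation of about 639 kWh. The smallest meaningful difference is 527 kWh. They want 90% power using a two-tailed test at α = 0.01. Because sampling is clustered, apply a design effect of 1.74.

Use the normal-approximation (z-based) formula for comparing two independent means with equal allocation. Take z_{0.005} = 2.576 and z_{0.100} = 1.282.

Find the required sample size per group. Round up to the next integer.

n = 77 per group

n = (z_{α/2} + z_β)² · (σ₁² + σ₂²) / δ²
  = (2.576 + 1.282)² · (2·639² = 816642) / 527²
  = 14.8842 · 816642 / 277729
  = 43.77
Design effect: 1.74 × 43.77 = 76.15.
Round up → n = 77 per group.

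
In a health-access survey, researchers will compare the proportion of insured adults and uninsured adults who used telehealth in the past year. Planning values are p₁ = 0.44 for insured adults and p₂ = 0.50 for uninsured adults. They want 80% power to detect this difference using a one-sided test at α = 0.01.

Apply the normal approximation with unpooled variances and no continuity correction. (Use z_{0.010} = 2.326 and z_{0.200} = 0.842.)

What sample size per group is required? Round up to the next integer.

n = (z_α + z_β)² · [p₁(1−p₁) + p₂(1−p₂)] / (p₁ − p₂)²
  = (2.326 + 0.842)² · (0.44·0.56 + 0.50·0.50) / (-0.06)²
  = (3.168)² · (0.2464 + 0.2500) / 0.0036
  = 10.0362 · 0.4964 / 0.0036
  = 1383.88
Round up → n = 1384 per group.

n = 1384 per group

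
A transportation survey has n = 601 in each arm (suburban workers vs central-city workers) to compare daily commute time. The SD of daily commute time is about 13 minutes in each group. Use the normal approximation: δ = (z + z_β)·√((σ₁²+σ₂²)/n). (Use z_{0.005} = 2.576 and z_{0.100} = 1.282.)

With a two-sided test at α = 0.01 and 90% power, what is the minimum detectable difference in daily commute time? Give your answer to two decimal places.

Minimum detectable difference ≈ 2.89 minutes

δ = (z_{α/2} + z_β) · √((σ₁²+σ₂²)/n)
  = (2.576 + 1.282) · √(338/601)
  = 3.858 · √0.5624
  = 3.858 · 0.7499
  = 2.8932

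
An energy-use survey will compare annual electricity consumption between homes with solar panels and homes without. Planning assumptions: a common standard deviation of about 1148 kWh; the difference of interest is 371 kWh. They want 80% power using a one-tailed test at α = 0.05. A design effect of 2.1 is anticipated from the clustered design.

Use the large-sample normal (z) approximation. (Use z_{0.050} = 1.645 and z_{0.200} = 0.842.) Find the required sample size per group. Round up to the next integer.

n = 249 per group

n = (z_α + z_β)² · (σ₁² + σ₂²) / δ²
  = (1.645 + 0.842)² · (2·1148² = 2635808) / 371²
  = 6.1852 · 2635808 / 137641
  = 118.45
Design effect: 2.1 × 118.45 = 248.73.
Round up → n = 249 per group.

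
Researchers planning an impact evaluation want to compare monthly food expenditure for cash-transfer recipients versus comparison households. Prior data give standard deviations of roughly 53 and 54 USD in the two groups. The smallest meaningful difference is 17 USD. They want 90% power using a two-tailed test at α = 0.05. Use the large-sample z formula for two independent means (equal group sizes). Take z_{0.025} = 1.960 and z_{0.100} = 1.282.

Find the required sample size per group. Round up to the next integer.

n = 209 per group

n = (z_{α/2} + z_β)² · (σ₁² + σ₂²) / δ²
  = (1.960 + 1.282)² · (53² + 54² = 5725) / 17²
  = 10.5106 · 5725 / 289
  = 208.21
Round up → n = 209 per group.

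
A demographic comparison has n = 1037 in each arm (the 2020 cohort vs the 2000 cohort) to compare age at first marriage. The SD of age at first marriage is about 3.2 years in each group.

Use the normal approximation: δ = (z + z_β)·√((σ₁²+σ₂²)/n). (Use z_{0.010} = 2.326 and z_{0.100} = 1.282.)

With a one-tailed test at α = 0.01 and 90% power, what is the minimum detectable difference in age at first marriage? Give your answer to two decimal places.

δ = (z_α + z_β) · √((σ₁²+σ₂²)/n)
  = (2.326 + 1.282) · √(20.48/1037)
  = 3.608 · √0.01975
  = 3.608 · 0.1405
  = 0.5070

Minimum detectable difference ≈ 0.51 years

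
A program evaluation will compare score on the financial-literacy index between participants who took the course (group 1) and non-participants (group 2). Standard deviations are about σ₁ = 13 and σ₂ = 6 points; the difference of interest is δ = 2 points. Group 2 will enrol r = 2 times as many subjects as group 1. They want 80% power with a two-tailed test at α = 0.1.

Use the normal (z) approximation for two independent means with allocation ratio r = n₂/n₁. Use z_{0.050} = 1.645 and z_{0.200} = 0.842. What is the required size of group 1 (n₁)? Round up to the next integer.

n₁ = (z_{α/2} + z_β)² · (σ₁² + σ₂²/r) / δ²
   = (1.645 + 0.842)² · (13² + 6²/2) / 2²
   = 6.1852 · (169 + 18) / 4
   = 6.1852 · 187 / 4
   = 289.16
Round up → n₁ = 290; n₂ = r·n₁ = 2 × 290 = 580.

n₁ = 290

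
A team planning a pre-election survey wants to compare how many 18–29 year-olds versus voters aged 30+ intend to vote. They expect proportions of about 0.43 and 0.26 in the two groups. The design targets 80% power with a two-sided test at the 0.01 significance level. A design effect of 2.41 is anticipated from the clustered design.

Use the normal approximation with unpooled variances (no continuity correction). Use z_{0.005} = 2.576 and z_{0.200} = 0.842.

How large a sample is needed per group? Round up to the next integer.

n = 427 per group

n = (z_{α/2} + z_β)² · [p₁(1−p₁) + p₂(1−p₂)] / (p₁ − p₂)²
  = (2.576 + 0.842)² · (0.43·0.57 + 0.26·0.74) / (0.17)²
  = (3.418)² · (0.2451 + 0.1924) / 0.0289
  = 11.6827 · 0.4375 / 0.0289
  = 176.86
Design effect: 2.41 × 176.86 = 426.23.
Round up → n = 427 per group.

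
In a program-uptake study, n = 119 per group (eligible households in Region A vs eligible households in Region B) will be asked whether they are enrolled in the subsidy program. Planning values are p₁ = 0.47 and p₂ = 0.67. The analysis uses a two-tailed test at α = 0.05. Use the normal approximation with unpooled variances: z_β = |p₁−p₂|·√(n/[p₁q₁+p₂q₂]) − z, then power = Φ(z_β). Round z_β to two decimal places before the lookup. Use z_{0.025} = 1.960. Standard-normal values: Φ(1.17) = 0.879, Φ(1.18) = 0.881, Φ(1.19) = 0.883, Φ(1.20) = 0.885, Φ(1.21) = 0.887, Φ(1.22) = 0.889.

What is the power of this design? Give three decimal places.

Power ≈ 0.889

z_β = |p₁−p₂|·√(n/[p₁q₁+p₂q₂]) − z_{α/2}
    = 0.20 · √(119/0.4702) − 1.960
    = 0.20 · 15.9086 − 1.960
    = 3.1817 − 1.960 = 1.2217 → 1.22
Power = Φ(1.22) = 0.889.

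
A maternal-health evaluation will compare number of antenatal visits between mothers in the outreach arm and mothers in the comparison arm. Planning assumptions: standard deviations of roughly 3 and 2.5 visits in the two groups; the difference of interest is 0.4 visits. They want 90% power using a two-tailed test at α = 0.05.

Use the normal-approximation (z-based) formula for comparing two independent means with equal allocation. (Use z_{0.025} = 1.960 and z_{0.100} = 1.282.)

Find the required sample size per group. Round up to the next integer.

n = 1002 per group

n = (z_{α/2} + z_β)² · (σ₁² + σ₂²) / δ²
  = (1.960 + 1.282)² · (3² + 2.5² = 15.25) / 0.4²
  = 10.5106 · 15.25 / 0.16
  = 1001.79
Round up → n = 1002 per group.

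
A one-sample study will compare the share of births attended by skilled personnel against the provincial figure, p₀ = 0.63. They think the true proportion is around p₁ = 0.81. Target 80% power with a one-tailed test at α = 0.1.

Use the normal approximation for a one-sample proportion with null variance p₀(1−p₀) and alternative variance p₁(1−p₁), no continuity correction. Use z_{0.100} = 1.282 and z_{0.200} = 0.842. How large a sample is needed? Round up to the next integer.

n = 28

n = [z_α·√(p₀q₀) + z_β·√(p₁q₁)]² / (p₁ − p₀)²
  = [1.282·√(0.63·0.37) + 0.842·√(0.81·0.19)]² / (0.18)²
  = [1.282·0.4828 + 0.842·0.3923]² / 0.0324
  = [0.9493]² / 0.0324
  = 27.81
Round up → n = 28.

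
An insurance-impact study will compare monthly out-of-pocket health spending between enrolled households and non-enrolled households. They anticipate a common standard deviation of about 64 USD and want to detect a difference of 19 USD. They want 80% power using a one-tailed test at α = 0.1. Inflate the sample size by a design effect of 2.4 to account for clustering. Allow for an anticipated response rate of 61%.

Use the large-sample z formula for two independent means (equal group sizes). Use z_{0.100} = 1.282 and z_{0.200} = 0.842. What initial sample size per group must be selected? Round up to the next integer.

n = 403 per group

n = (z_α + z_β)² · (σ₁² + σ₂²) / δ²
  = (1.282 + 0.842)² · (2·64² = 8192) / 19²
  = 4.5114 · 8192 / 361
  = 102.37
Design effect: 2.4 × 102.37 = 245.70.
Adjust for 61% response: 245.70 / 0.61 = 402.78.
Round up → n = 403 per group.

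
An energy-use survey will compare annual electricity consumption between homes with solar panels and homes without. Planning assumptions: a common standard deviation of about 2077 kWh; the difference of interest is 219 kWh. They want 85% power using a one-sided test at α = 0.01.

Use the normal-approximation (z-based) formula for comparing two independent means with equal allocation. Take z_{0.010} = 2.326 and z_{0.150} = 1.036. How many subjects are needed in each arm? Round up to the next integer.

n = 2034 per group

n = (z_α + z_β)² · (σ₁² + σ₂²) / δ²
  = (2.326 + 1.036)² · (2·2077² = 8627858) / 219²
  = 11.3030 · 8627858 / 47961
  = 2033.34
Round up → n = 2034 per group.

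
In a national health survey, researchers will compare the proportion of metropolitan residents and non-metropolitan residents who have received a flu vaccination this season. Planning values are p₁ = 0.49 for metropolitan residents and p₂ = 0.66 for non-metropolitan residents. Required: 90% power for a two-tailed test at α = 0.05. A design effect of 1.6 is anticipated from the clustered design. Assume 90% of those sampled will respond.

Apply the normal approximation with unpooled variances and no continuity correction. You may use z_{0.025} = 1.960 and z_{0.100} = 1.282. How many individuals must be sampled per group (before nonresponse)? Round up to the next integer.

n = 307 per group

n = (z_{α/2} + z_β)² · [p₁(1−p₁) + p₂(1−p₂)] / (p₁ − p₂)²
  = (1.960 + 1.282)² · (0.49·0.51 + 0.66·0.34) / (-0.17)²
  = (3.242)² · (0.2499 + 0.2244) / 0.0289
  = 10.5106 · 0.4743 / 0.0289
  = 172.50
Design effect: 1.6 × 172.50 = 276.00.
Adjust for 90% response: 276.00 / 0.90 = 306.66.
Round up → n = 307 per group.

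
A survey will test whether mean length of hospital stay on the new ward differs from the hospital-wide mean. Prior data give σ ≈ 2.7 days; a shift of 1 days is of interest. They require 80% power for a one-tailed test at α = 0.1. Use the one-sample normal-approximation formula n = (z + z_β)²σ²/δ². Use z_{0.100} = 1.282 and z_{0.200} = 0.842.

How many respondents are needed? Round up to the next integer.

n = (z_α + z_β)² · σ² / δ²
  = (1.282 + 0.842)² · 2.7² / 1²
  = 4.5114 · 7.29 / 1
  = 32.89
Round up → n = 33.

n = 33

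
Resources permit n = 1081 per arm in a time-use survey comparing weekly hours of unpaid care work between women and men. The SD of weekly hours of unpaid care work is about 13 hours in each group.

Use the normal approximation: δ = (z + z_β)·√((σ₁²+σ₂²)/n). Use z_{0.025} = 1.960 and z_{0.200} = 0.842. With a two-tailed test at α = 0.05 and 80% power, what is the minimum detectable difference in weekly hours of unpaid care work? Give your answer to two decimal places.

Minimum detectable difference ≈ 1.57 hours

δ = (z_{α/2} + z_β) · √((σ₁²+σ₂²)/n)
  = (1.960 + 0.842) · √(338/1081)
  = 2.802 · √0.31267
  = 2.802 · 0.5592
  = 1.5668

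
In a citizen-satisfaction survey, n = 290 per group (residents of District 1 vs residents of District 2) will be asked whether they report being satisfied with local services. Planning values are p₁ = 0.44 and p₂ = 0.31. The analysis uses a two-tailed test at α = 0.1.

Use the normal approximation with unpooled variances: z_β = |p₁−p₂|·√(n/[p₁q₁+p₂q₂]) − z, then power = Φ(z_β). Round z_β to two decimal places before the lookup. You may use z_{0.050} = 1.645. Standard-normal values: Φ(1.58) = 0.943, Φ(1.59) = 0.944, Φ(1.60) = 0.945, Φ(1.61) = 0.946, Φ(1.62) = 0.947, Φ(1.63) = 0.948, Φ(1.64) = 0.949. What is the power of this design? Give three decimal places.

z_β = |p₁−p₂|·√(n/[p₁q₁+p₂q₂]) − z_{α/2}
    = 0.13 · √(290/0.4603) − 1.645
    = 0.13 · 25.1003 − 1.645
    = 3.2630 − 1.645 = 1.6180 → 1.62
Power = Φ(1.62) = 0.947.

Power ≈ 0.947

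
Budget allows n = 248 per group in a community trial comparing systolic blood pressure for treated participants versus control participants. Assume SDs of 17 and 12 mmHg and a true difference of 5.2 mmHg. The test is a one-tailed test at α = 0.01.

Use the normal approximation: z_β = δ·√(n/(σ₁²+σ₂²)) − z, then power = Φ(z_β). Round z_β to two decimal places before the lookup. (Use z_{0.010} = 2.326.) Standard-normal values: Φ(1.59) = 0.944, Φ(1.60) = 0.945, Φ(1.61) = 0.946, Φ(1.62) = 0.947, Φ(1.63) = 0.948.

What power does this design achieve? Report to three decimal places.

z_β = δ·√(n/(σ₁²+σ₂²)) − z_α
    = 5.2 · √(248/433) − 2.326
    = 5.2 · 0.75680 − 2.326
    = 3.9354 − 2.326 = 1.6094 → 1.61
Power = Φ(1.61) = 0.946.

Power ≈ 0.946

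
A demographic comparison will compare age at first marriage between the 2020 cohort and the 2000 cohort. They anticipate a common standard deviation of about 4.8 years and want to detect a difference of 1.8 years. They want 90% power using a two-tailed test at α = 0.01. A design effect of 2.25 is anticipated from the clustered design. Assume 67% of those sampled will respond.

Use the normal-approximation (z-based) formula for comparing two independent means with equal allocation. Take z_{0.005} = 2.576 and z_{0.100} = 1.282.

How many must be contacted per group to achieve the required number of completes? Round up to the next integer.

n = (z_{α/2} + z_β)² · (σ₁² + σ₂²) / δ²
  = (2.576 + 1.282)² · (2·4.8² = 46.08) / 1.8²
  = 14.8842 · 46.08 / 3.24
  = 211.69
Design effect: 2.25 × 211.69 = 476.29.
Adjust for 67% response: 476.29 / 0.67 = 710.89.
Round up → n = 711 per group.

n = 711 per group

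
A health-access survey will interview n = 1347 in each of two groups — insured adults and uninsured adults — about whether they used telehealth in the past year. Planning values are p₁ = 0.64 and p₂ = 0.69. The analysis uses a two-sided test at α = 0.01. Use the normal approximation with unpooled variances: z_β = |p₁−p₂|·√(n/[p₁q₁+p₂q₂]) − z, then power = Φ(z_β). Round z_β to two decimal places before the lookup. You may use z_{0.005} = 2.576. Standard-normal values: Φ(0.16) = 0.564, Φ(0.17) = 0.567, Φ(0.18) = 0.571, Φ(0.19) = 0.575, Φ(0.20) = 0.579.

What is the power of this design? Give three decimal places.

z_β = |p₁−p₂|·√(n/[p₁q₁+p₂q₂]) − z_{α/2}
    = 0.05 · √(1347/0.4443) − 2.576
    = 0.05 · 55.0612 − 2.576
    = 2.7531 − 2.576 = 0.1771 → 0.18
Power = Φ(0.18) = 0.571.

Power ≈ 0.571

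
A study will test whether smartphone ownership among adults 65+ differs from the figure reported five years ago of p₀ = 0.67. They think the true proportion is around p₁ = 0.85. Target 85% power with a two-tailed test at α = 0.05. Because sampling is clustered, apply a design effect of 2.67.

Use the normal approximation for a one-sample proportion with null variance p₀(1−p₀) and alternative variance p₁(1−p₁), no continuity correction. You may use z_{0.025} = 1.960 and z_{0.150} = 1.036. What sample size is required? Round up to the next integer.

n = 138

n = [z_{α/2}·√(p₀q₀) + z_β·√(p₁q₁)]² / (p₁ − p₀)²
  = [1.960·√(0.67·0.33) + 1.036·√(0.85·0.15)]² / (0.18)²
  = [1.960·0.4702 + 1.036·0.3571]² / 0.0324
  = [1.2915]² / 0.0324
  = 51.48
Design effect: 2.67 × 51.48 = 137.46.
Round up → n = 138.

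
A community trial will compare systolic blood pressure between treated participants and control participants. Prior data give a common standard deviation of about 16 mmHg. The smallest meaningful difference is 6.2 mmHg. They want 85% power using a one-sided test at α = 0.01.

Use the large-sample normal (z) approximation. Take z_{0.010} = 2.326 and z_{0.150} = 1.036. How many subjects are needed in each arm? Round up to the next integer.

n = (z_α + z_β)² · (σ₁² + σ₂²) / δ²
  = (2.326 + 1.036)² · (2·16² = 512) / 6.2²
  = 11.3030 · 512 / 38.44
  = 150.55
Round up → n = 151 per group.

n = 151 per group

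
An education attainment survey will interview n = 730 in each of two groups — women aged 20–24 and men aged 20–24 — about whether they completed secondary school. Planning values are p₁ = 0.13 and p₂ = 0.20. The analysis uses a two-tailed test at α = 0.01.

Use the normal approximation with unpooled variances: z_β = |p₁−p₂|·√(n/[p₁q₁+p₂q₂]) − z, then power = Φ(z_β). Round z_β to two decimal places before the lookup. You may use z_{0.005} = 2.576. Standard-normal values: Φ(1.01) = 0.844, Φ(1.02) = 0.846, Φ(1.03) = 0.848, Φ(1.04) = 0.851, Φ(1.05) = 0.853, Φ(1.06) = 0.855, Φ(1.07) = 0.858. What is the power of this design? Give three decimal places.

Power ≈ 0.851

z_β = |p₁−p₂|·√(n/[p₁q₁+p₂q₂]) − z_{α/2}
    = 0.07 · √(730/0.2731) − 2.576
    = 0.07 · 51.7012 − 2.576
    = 3.6191 − 2.576 = 1.0431 → 1.04
Power = Φ(1.04) = 0.851.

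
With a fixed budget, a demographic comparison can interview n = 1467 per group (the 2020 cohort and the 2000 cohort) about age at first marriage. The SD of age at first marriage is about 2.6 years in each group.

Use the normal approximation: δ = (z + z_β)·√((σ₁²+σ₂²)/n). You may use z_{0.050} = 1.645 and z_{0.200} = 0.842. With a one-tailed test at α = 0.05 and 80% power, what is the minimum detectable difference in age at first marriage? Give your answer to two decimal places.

δ = (z_α + z_β) · √((σ₁²+σ₂²)/n)
  = (1.645 + 0.842) · √(13.52/1467)
  = 2.487 · √0.00922
  = 2.487 · 0.0960
  = 0.2388

Minimum detectable difference ≈ 0.24 years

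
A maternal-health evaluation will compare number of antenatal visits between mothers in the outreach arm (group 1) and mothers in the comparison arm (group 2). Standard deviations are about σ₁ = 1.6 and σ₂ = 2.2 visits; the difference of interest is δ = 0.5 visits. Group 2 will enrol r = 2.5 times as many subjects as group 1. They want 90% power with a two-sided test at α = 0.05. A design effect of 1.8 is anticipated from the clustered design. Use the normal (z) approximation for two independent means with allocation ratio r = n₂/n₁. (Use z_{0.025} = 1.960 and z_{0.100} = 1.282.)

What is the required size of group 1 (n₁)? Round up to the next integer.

n₁ = 341

n₁ = (z_{α/2} + z_β)² · (σ₁² + σ₂²/r) / δ²
   = (1.960 + 1.282)² · (1.6² + 2.2²/2.5) / 0.5²
   = 10.5106 · (2.56 + 1.936) / 0.25
   = 10.5106 · 4.496 / 0.25
   = 189.02
Design effect: 1.8 × 189.02 = 340.24.
Round up → n₁ = 341; n₂ = r·n₁ = 2.5 × 341 = 853.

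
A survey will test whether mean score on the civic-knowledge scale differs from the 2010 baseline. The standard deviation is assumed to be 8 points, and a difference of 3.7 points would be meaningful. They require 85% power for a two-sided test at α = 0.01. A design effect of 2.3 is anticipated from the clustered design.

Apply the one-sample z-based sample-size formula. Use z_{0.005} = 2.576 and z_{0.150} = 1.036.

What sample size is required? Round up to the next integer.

n = (z_{α/2} + z_β)² · σ² / δ²
  = (2.576 + 1.036)² · 8² / 3.7²
  = 13.0465 · 64 / 13.69
  = 60.99
Design effect: 2.3 × 60.99 = 140.28.
Round up → n = 141.

n = 141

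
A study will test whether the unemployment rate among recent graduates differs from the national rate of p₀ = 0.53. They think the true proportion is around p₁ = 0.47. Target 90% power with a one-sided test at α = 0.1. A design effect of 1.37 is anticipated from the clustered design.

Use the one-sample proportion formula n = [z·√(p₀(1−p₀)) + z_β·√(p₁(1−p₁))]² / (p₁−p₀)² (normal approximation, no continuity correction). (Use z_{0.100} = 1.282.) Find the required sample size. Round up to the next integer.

n = 624

n = [z_α·√(p₀q₀) + z_β·√(p₁q₁)]² / (p₁ − p₀)²
  = [1.282·√(0.53·0.47) + 1.282·√(0.47·0.53)]² / (-0.06)²
  = [1.282·0.4991 + 1.282·0.4991]² / 0.0036
  = [1.2797]² / 0.0036
  = 454.89
Design effect: 1.37 × 454.89 = 623.20.
Round up → n = 624.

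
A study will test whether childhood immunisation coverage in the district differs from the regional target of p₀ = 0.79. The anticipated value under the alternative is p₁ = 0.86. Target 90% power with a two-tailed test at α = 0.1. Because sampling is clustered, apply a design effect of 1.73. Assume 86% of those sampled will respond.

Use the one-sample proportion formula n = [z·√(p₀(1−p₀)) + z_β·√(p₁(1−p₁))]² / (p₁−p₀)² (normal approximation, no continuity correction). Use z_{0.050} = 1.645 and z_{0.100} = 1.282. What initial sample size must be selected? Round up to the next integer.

n = 511

n = [z_{α/2}·√(p₀q₀) + z_β·√(p₁q₁)]² / (p₁ − p₀)²
  = [1.645·√(0.79·0.21) + 1.282·√(0.86·0.14)]² / (0.07)²
  = [1.645·0.4073 + 1.282·0.3470]² / 0.0049
  = [1.1149]² / 0.0049
  = 253.66
Design effect: 1.73 × 253.66 = 438.82.
Adjust for 86% response: 438.82 / 0.86 = 510.26.
Round up → n = 511.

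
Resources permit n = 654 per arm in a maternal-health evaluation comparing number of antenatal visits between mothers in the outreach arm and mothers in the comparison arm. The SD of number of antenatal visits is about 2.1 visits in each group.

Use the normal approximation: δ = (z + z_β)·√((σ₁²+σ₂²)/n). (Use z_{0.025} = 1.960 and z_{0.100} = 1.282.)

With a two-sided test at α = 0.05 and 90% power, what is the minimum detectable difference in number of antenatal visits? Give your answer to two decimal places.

δ = (z_{α/2} + z_β) · √((σ₁²+σ₂²)/n)
  = (1.960 + 1.282) · √(8.82/654)
  = 3.242 · √0.01349
  = 3.242 · 0.1161
  = 0.3765

Minimum detectable difference ≈ 0.38 visits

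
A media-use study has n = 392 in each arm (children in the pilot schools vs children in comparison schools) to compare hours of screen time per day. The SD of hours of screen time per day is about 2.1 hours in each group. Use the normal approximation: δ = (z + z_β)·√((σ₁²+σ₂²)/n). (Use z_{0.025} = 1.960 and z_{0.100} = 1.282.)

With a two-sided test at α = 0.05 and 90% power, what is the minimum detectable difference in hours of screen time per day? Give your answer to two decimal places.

δ = (z_{α/2} + z_β) · √((σ₁²+σ₂²)/n)
  = (1.960 + 1.282) · √(8.82/392)
  = 3.242 · √0.0225
  = 3.242 · 0.1500
  = 0.4863

Minimum detectable difference ≈ 0.49 hours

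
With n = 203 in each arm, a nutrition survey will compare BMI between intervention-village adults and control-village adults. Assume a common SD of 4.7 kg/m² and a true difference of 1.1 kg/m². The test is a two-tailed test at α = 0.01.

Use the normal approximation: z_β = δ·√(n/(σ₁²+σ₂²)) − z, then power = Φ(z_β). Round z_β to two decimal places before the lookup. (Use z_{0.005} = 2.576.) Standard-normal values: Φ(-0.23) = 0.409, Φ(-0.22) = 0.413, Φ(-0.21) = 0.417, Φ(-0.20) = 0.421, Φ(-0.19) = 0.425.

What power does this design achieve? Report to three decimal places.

Power ≈ 0.413

z_β = δ·√(n/(σ₁²+σ₂²)) − z_{α/2}
    = 1.1 · √(203/44.18) − 2.576
    = 1.1 · 2.14356 − 2.576
    = 2.3579 − 2.576 = -0.2181 → -0.22
Power = Φ(-0.22) = 0.413.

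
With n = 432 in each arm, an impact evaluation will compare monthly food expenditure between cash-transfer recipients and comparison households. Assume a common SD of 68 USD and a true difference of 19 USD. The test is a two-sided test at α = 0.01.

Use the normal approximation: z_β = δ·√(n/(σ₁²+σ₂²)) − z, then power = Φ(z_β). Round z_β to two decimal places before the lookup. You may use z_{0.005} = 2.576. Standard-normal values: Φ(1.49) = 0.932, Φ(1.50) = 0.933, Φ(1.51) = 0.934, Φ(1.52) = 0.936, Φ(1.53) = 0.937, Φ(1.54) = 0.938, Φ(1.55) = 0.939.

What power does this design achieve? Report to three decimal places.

Power ≈ 0.937

z_β = δ·√(n/(σ₁²+σ₂²)) − z_{α/2}
    = 19 · √(432/9248) − 2.576
    = 19 · 0.21613 − 2.576
    = 4.1065 − 2.576 = 1.5305 → 1.53
Power = Φ(1.53) = 0.937.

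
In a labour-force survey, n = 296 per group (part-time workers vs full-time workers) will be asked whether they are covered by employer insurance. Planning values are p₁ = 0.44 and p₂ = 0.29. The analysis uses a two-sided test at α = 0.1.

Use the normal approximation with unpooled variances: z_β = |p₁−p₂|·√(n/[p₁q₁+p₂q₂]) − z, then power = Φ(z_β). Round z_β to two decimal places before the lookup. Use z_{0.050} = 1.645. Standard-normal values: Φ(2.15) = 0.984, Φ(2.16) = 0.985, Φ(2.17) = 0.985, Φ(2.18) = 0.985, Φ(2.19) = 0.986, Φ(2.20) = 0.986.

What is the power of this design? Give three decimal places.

z_β = |p₁−p₂|·√(n/[p₁q₁+p₂q₂]) − z_{α/2}
    = 0.15 · √(296/0.4523) − 1.645
    = 0.15 · 25.5819 − 1.645
    = 3.8373 − 1.645 = 2.1923 → 2.19
Power = Φ(2.19) = 0.986.

Power ≈ 0.986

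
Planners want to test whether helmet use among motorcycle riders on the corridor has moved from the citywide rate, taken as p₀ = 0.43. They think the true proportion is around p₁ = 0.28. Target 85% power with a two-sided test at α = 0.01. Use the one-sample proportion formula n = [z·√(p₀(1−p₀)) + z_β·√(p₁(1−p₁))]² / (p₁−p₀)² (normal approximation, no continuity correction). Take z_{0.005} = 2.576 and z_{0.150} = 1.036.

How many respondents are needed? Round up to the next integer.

n = 135

n = [z_{α/2}·√(p₀q₀) + z_β·√(p₁q₁)]² / (p₁ − p₀)²
  = [2.576·√(0.43·0.57) + 1.036·√(0.28·0.72)]² / (-0.15)²
  = [2.576·0.4951 + 1.036·0.4490]² / 0.0225
  = [1.7405]² / 0.0225
  = 134.63
Round up → n = 135.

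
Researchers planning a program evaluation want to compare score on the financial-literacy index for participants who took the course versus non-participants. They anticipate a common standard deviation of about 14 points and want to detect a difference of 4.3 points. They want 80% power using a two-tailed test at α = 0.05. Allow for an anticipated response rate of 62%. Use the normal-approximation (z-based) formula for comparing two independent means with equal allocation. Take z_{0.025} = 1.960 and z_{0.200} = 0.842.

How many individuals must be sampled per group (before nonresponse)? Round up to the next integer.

n = (z_{α/2} + z_β)² · (σ₁² + σ₂²) / δ²
  = (1.960 + 0.842)² · (2·14² = 392) / 4.3²
  = 7.8512 · 392 / 18.49
  = 166.45
Adjust for 62% response: 166.45 / 0.62 = 268.47.
Round up → n = 269 per group.

n = 269 per group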